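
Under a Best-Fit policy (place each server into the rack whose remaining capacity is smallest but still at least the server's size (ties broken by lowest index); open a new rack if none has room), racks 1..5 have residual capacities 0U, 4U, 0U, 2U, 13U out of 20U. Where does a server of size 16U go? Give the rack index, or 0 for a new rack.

No rack has ≥ 16U free, so a new rack is opened.

0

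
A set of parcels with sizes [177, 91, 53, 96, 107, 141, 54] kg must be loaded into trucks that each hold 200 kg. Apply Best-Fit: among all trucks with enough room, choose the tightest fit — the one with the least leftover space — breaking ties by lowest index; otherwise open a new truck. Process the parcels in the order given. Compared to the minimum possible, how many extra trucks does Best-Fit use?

1

Best-Fit: [177] [91,53,54] [96] [107] [141] → 5 trucks.
Total size 719 kg; any packing needs at least ⌈719/200⌉ = 4 trucks.
An optimal packing achieves that bound: [177] [141,54] [107,91] [96,53] → 4 trucks.
Excess: 5 − 4 = 1.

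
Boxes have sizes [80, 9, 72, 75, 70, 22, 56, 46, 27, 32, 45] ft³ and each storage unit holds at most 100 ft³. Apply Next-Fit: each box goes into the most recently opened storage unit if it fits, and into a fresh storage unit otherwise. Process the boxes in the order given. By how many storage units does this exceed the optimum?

1

Next-Fit: [80,9] [72] [75] [70,22] [56] [46,27] [32,45] → 7 storage units.
Total size 534 ft³; any packing needs at least ⌈534/100⌉ = 6 storage units.
An optimal packing achieves that bound: [80,9] [75,22] [72,27] [70] [56,32] [46,45] → 6 storage units.
Excess: 7 − 6 = 1.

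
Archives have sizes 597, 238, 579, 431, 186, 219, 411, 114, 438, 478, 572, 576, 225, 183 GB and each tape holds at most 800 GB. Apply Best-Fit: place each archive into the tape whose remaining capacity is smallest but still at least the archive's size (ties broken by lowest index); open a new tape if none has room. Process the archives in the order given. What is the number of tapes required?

Put 597 GB in tape 1; 203 GB remain.
Put 238 GB in tape 2; 562 GB remain.
Put 579 GB in tape 3; 221 GB remain.
Put 431 GB in tape 2; 131 GB remain.
Put 186 GB in tape 1; 17 GB remain.
Put 219 GB in tape 3; 2 GB remain.
Put 411 GB in tape 4; 389 GB remain.
Put 114 GB in tape 2; 17 GB remain.
Put 438 GB in tape 5; 362 GB remain.
Put 478 GB in tape 6; 322 GB remain.
Put 572 GB in tape 7; 228 GB remain.
Put 576 GB in tape 8; 224 GB remain.
Put 225 GB in tape 7; 3 GB remain.
Put 183 GB in tape 8; 41 GB remain.

8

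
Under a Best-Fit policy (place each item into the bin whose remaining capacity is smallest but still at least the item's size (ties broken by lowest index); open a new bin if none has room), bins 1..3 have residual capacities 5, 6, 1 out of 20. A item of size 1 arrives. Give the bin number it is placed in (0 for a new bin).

Bins with room: bin 1 (5), bin 2 (6), bin 3 (1).
Tightest fit is bin 3 with 1 free.

3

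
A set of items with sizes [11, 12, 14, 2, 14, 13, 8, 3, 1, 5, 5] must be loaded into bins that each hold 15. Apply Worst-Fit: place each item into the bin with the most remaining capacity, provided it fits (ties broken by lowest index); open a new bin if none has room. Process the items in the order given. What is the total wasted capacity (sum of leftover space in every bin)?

17

Put 11 in bin 1; 4 remain.
Put 12 in bin 2; 3 remain.
Put 14 in bin 3; 1 remain.
Put 2 in bin 1; 2 remain.
Put 14 in bin 4; 1 remain.
Put 13 in bin 5; 2 remain.
Put 8 in bin 6; 7 remain.
Put 3 in bin 6; 4 remain.
Put 1 in bin 6; 3 remain.
Put 5 in bin 7; 10 remain.
Put 5 in bin 7; 5 remain.
7 bins × 15 = 105; used 88; unused 17.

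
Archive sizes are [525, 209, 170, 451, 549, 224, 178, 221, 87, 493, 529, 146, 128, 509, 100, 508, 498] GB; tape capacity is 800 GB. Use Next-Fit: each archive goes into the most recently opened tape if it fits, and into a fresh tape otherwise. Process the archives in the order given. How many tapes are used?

9

tape 1: place 525 GB, 275 GB left
tape 1: place 209 GB, 66 GB left
tape 2: place 170 GB, 630 GB left
tape 2: place 451 GB, 179 GB left
tape 3: place 549 GB, 251 GB left
tape 3: place 224 GB, 27 GB left
tape 4: place 178 GB, 622 GB left
tape 4: place 221 GB, 401 GB left
tape 4: place 87 GB, 314 GB left
tape 5: place 493 GB, 307 GB left
tape 6: place 529 GB, 271 GB left
tape 6: place 146 GB, 125 GB left
tape 7: place 128 GB, 672 GB left
tape 7: place 509 GB, 163 GB left
tape 7: place 100 GB, 63 GB left
tape 8: place 508 GB, 292 GB left
tape 9: place 498 GB, 302 GB left
Final tapes: [525,209] [170,451] [549,224] [178,221,87] [493] [529,146] [128,509,100] [508] [498].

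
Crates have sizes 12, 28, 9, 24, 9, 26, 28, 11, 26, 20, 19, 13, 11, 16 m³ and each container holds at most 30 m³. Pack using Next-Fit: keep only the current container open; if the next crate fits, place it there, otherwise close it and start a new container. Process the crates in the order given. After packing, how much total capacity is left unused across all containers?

138

12 m³ → container 1 (remaining 18 m³)
28 m³ → container 2 (remaining 2 m³)
9 m³ → container 3 (remaining 21 m³)
24 m³ → container 4 (remaining 6 m³)
9 m³ → container 5 (remaining 21 m³)
26 m³ → container 6 (remaining 4 m³)
28 m³ → container 7 (remaining 2 m³)
11 m³ → container 8 (remaining 19 m³)
26 m³ → container 9 (remaining 4 m³)
20 m³ → container 10 (remaining 10 m³)
19 m³ → container 11 (remaining 11 m³)
13 m³ → container 12 (remaining 17 m³)
11 m³ → container 12 (remaining 6 m³)
16 m³ → container 13 (remaining 14 m³)
13 containers × 30 m³ = 390 m³; used 252 m³; unused 138 m³.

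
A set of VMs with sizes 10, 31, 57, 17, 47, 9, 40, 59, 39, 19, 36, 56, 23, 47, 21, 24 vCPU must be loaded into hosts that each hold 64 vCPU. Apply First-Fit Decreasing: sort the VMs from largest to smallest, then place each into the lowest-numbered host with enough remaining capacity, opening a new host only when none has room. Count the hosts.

9 hosts

Sorted descending: 59, 57, 56, 47, 47, 40, 39, 36, 31, 24, 23, 21, 19, 17, 10, 9.
Put 59 vCPU in host 1; 5 vCPU remain.
Put 57 vCPU in host 2; 7 vCPU remain.
Put 56 vCPU in host 3; 8 vCPU remain.
Put 47 vCPU in host 4; 17 vCPU remain.
Put 47 vCPU in host 5; 17 vCPU remain.
Put 40 vCPU in host 6; 24 vCPU remain.
Put 39 vCPU in host 7; 25 vCPU remain.
Put 36 vCPU in host 8; 28 vCPU remain.
Put 31 vCPU in host 9; 33 vCPU remain.
Put 24 vCPU in host 6; 0 vCPU remain.
Put 23 vCPU in host 7; 2 vCPU remain.
Put 21 vCPU in host 8; 7 vCPU remain.
Put 19 vCPU in host 9; 14 vCPU remain.
Put 17 vCPU in host 4; 0 vCPU remain.
Put 10 vCPU in host 5; 7 vCPU remain.
Put 9 vCPU in host 9; 5 vCPU remain.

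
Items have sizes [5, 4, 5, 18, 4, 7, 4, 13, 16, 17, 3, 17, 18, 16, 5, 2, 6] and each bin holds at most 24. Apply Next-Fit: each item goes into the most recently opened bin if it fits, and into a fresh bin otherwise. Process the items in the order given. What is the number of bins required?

bin 1: place 5, 19 left
bin 1: place 4, 15 left
bin 1: place 5, 10 left
bin 2: place 18, 6 left
bin 2: place 4, 2 left
bin 3: place 7, 17 left
bin 3: place 4, 13 left
bin 3: place 13, 0 left
bin 4: place 16, 8 left
bin 5: place 17, 7 left
bin 5: place 3, 4 left
bin 6: place 17, 7 left
bin 7: place 18, 6 left
bin 8: place 16, 8 left
bin 8: place 5, 3 left
bin 8: place 2, 1 left
bin 9: place 6, 18 left
Final bins: [5,4,5] [18,4] [7,4,13] [16] [17,3] [17] [18] [16,5,2] [6].

9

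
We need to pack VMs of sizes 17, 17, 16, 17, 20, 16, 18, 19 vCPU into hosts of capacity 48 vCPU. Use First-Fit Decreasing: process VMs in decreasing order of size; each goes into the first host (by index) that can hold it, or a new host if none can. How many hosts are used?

4

Sorted descending: 20, 19, 18, 17, 17, 17, 16, 16.
20 vCPU → host 1 (remaining 28 vCPU)
19 vCPU → host 1 (remaining 9 vCPU)
18 vCPU → host 2 (remaining 30 vCPU)
17 vCPU → host 2 (remaining 13 vCPU)
17 vCPU → host 3 (remaining 31 vCPU)
17 vCPU → host 3 (remaining 14 vCPU)
16 vCPU → host 4 (remaining 32 vCPU)
16 vCPU → host 4 (remaining 16 vCPU)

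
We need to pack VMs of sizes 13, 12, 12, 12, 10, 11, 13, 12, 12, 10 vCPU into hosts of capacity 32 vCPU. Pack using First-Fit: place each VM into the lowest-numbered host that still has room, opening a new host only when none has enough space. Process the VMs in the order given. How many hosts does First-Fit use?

5 hosts

host 1: place 13 vCPU, 19 vCPU left
host 1: place 12 vCPU, 7 vCPU left
host 2: place 12 vCPU, 20 vCPU left
host 2: place 12 vCPU, 8 vCPU left
host 3: place 10 vCPU, 22 vCPU left
host 3: place 11 vCPU, 11 vCPU left
host 4: place 13 vCPU, 19 vCPU left
host 4: place 12 vCPU, 7 vCPU left
host 5: place 12 vCPU, 20 vCPU left
host 3: place 10 vCPU, 1 vCPU left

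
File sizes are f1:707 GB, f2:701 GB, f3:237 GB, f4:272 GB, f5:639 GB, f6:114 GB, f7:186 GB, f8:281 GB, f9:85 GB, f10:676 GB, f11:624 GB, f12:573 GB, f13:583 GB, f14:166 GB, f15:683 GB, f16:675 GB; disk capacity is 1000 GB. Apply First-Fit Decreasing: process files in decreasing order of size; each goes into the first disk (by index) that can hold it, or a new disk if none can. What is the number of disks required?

Sorted descending: 707, 701, 683, 676, 675, 639, 624, 583, 573, 281, 272, 237, 186, 166, 114, 85.
Put 707 GB in disk 1; 293 GB remain.
Put 701 GB in disk 2; 299 GB remain.
Put 683 GB in disk 3; 317 GB remain.
Put 676 GB in disk 4; 324 GB remain.
Put 675 GB in disk 5; 325 GB remain.
Put 639 GB in disk 6; 361 GB remain.
Put 624 GB in disk 7; 376 GB remain.
Put 583 GB in disk 8; 417 GB remain.
Put 573 GB in disk 9; 427 GB remain.
Put 281 GB in disk 1; 12 GB remain.
Put 272 GB in disk 2; 27 GB remain.
Put 237 GB in disk 3; 80 GB remain.
Put 186 GB in disk 4; 138 GB remain.
Put 166 GB in disk 5; 159 GB remain.
Put 114 GB in disk 4; 24 GB remain.
Put 85 GB in disk 5; 74 GB remain.
Final disks: [707,281] [701,272] [683,237] [676,186,114] [675,166,85] [639] [624] [583] [573].

9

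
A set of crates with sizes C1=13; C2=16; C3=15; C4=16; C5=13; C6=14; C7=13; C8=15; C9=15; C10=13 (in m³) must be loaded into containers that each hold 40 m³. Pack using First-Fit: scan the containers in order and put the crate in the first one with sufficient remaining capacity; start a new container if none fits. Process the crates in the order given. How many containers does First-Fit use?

container 1: place C1 (13 m³), 27 m³ left
container 1: place C2 (16 m³), 11 m³ left
container 2: place C3 (15 m³), 25 m³ left
container 2: place C4 (16 m³), 9 m³ left
container 3: place C5 (13 m³), 27 m³ left
container 3: place C6 (14 m³), 13 m³ left
container 3: place C7 (13 m³), 0 m³ left
container 4: place C8 (15 m³), 25 m³ left
container 4: place C9 (15 m³), 10 m³ left
container 5: place C10 (13 m³), 27 m³ left
Final containers: [13,16] [15,16] [13,14,13] [15,15] [13].

5 containers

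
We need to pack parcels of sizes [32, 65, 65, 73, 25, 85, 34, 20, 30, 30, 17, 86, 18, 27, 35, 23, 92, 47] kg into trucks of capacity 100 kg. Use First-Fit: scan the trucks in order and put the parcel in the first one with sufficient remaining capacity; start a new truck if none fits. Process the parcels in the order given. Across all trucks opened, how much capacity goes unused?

96

32 kg → truck 1 (remaining 68 kg)
65 kg → truck 1 (remaining 3 kg)
65 kg → truck 2 (remaining 35 kg)
73 kg → truck 3 (remaining 27 kg)
25 kg → truck 2 (remaining 10 kg)
85 kg → truck 4 (remaining 15 kg)
34 kg → truck 5 (remaining 66 kg)
20 kg → truck 3 (remaining 7 kg)
30 kg → truck 5 (remaining 36 kg)
30 kg → truck 5 (remaining 6 kg)
17 kg → truck 6 (remaining 83 kg)
86 kg → truck 7 (remaining 14 kg)
18 kg → truck 6 (remaining 65 kg)
27 kg → truck 6 (remaining 38 kg)
35 kg → truck 6 (remaining 3 kg)
23 kg → truck 8 (remaining 77 kg)
92 kg → truck 9 (remaining 8 kg)
47 kg → truck 8 (remaining 30 kg)
9 trucks × 100 kg = 900 kg; used 804 kg; unused 96 kg.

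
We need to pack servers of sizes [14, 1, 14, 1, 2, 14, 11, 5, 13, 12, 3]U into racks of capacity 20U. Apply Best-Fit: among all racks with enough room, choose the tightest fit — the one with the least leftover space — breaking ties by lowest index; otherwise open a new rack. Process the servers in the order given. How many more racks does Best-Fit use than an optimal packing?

Best-Fit: [14,1,1,2] [14,5] [14,3] [11] [13] [12] → 6 racks.
6 servers exceed 10U (half the capacity), and no two of those can share a rack, so at least 6 racks are needed.
So 6 is already optimal.

0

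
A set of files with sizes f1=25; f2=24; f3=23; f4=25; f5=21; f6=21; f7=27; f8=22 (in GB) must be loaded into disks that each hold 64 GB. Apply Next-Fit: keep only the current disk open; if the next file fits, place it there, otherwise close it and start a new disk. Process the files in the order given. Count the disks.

f1 (25 GB) → disk 1 (remaining 39 GB)
f2 (24 GB) → disk 1 (remaining 15 GB)
f3 (23 GB) → disk 2 (remaining 41 GB)
f4 (25 GB) → disk 2 (remaining 16 GB)
f5 (21 GB) → disk 3 (remaining 43 GB)
f6 (21 GB) → disk 3 (remaining 22 GB)
f7 (27 GB) → disk 4 (remaining 37 GB)
f8 (22 GB) → disk 4 (remaining 15 GB)

4 disks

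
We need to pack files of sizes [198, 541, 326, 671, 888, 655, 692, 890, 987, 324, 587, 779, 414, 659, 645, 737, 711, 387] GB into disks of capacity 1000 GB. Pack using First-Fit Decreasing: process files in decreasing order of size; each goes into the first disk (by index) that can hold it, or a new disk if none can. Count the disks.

13

Sorted descending: 987, 890, 888, 779, 737, 711, 692, 671, 659, 655, 645, 587, 541, 414, 387, 326, 324, 198.
disk 1: place 987 GB, 13 GB left
disk 2: place 890 GB, 110 GB left
disk 3: place 888 GB, 112 GB left
disk 4: place 779 GB, 221 GB left
disk 5: place 737 GB, 263 GB left
disk 6: place 711 GB, 289 GB left
disk 7: place 692 GB, 308 GB left
disk 8: place 671 GB, 329 GB left
disk 9: place 659 GB, 341 GB left
disk 10: place 655 GB, 345 GB left
disk 11: place 645 GB, 355 GB left
disk 12: place 587 GB, 413 GB left
disk 13: place 541 GB, 459 GB left
disk 13: place 414 GB, 45 GB left
disk 12: place 387 GB, 26 GB left
disk 8: place 326 GB, 3 GB left
disk 9: place 324 GB, 17 GB left
disk 4: place 198 GB, 23 GB left
Final disks: [987] [890] [888] [779,198] [737] [711] [692] [671,326] [659,324] [655] [645] [587,387] [541,414].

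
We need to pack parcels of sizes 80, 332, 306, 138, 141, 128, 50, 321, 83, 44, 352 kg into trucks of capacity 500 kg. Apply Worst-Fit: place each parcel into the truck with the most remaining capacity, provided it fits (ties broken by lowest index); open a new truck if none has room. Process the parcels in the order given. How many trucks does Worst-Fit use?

truck 1: place 80 kg, 420 kg left
truck 1: place 332 kg, 88 kg left
truck 2: place 306 kg, 194 kg left
truck 2: place 138 kg, 56 kg left
truck 3: place 141 kg, 359 kg left
truck 3: place 128 kg, 231 kg left
truck 3: place 50 kg, 181 kg left
truck 4: place 321 kg, 179 kg left
truck 3: place 83 kg, 98 kg left
truck 4: place 44 kg, 135 kg left
truck 5: place 352 kg, 148 kg left
Final trucks: [80,332] [306,138] [141,128,50,83] [321,44] [352].

5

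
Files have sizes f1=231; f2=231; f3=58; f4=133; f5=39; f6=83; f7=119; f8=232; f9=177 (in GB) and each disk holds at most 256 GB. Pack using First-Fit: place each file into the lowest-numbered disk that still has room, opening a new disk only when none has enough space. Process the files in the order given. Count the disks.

Put f1 (231 GB) in disk 1; 25 GB remain.
Put f2 (231 GB) in disk 2; 25 GB remain.
Put f3 (58 GB) in disk 3; 198 GB remain.
Put f4 (133 GB) in disk 3; 65 GB remain.
Put f5 (39 GB) in disk 3; 26 GB remain.
Put f6 (83 GB) in disk 4; 173 GB remain.
Put f7 (119 GB) in disk 4; 54 GB remain.
Put f8 (232 GB) in disk 5; 24 GB remain.
Put f9 (177 GB) in disk 6; 79 GB remain.
Final disks: [231] [231] [58,133,39] [83,119] [232] [177].

6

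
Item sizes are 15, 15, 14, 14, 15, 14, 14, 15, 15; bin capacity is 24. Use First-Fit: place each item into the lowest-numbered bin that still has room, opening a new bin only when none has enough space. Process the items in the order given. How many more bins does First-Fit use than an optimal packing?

0

First-Fit: [15] [15] [14] [14] [15] [14] [14] [15] [15] → 9 bins.
9 items exceed 12 (half the capacity), and no two of those can share a bin, so at least 9 bins are needed.
So 9 is already optimal.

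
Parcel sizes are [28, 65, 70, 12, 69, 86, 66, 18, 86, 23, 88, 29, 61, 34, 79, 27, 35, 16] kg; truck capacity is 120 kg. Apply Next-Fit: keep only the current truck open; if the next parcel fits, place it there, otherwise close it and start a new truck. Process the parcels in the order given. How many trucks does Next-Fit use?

10

truck 1: place 28 kg, 92 kg left
truck 1: place 65 kg, 27 kg left
truck 2: place 70 kg, 50 kg left
truck 2: place 12 kg, 38 kg left
truck 3: place 69 kg, 51 kg left
truck 4: place 86 kg, 34 kg left
truck 5: place 66 kg, 54 kg left
truck 5: place 18 kg, 36 kg left
truck 6: place 86 kg, 34 kg left
truck 6: place 23 kg, 11 kg left
truck 7: place 88 kg, 32 kg left
truck 7: place 29 kg, 3 kg left
truck 8: place 61 kg, 59 kg left
truck 8: place 34 kg, 25 kg left
truck 9: place 79 kg, 41 kg left
truck 9: place 27 kg, 14 kg left
truck 10: place 35 kg, 85 kg left
truck 10: place 16 kg, 69 kg left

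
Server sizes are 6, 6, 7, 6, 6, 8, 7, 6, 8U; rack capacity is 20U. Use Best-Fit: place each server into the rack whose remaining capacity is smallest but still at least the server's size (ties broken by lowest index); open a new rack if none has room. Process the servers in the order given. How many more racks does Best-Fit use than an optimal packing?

Best-Fit: [6,6,7] [6,6,8] [7,6] [8] → 4 racks.
Total size 60U; any packing needs at least ⌈60/20⌉ = 3 racks.
An optimal packing achieves that bound: [8,6,6] [8,6,6] [7,7,6] → 3 racks.
Excess: 4 − 3 = 1.

1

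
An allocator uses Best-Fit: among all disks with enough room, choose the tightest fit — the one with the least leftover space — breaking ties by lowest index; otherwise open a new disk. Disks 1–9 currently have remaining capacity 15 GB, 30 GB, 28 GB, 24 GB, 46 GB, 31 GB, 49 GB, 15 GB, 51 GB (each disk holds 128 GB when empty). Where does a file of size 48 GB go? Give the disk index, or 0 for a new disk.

7

Disks with room: disk 7 (49 GB), disk 9 (51 GB).
Tightest fit is disk 7 with 49 GB free.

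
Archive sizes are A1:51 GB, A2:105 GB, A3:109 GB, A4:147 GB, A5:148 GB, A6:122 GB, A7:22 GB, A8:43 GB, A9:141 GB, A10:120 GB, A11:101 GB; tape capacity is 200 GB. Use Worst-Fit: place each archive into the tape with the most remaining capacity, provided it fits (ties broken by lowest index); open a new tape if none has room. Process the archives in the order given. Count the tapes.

8

tape 1: place A1 (51 GB), 149 GB left
tape 1: place A2 (105 GB), 44 GB left
tape 2: place A3 (109 GB), 91 GB left
tape 3: place A4 (147 GB), 53 GB left
tape 4: place A5 (148 GB), 52 GB left
tape 5: place A6 (122 GB), 78 GB left
tape 2: place A7 (22 GB), 69 GB left
tape 5: place A8 (43 GB), 35 GB left
tape 6: place A9 (141 GB), 59 GB left
tape 7: place A10 (120 GB), 80 GB left
tape 8: place A11 (101 GB), 99 GB left
Final tapes: [51,105] [109,22] [147] [148] [122,43] [141] [120] [101].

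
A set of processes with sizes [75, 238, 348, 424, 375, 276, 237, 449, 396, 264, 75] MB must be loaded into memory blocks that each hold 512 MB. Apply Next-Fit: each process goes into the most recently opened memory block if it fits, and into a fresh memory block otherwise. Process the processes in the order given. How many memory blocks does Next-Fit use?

9

memory block 1: place 75 MB, 437 MB left
memory block 1: place 238 MB, 199 MB left
memory block 2: place 348 MB, 164 MB left
memory block 3: place 424 MB, 88 MB left
memory block 4: place 375 MB, 137 MB left
memory block 5: place 276 MB, 236 MB left
memory block 6: place 237 MB, 275 MB left
memory block 7: place 449 MB, 63 MB left
memory block 8: place 396 MB, 116 MB left
memory block 9: place 264 MB, 248 MB left
memory block 9: place 75 MB, 173 MB left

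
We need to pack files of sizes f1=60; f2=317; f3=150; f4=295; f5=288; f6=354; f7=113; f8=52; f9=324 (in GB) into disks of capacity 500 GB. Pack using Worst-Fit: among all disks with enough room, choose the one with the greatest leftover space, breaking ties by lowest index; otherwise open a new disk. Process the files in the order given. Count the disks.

f1 (60 GB) → disk 1 (remaining 440 GB)
f2 (317 GB) → disk 1 (remaining 123 GB)
f3 (150 GB) → disk 2 (remaining 350 GB)
f4 (295 GB) → disk 2 (remaining 55 GB)
f5 (288 GB) → disk 3 (remaining 212 GB)
f6 (354 GB) → disk 4 (remaining 146 GB)
f7 (113 GB) → disk 3 (remaining 99 GB)
f8 (52 GB) → disk 4 (remaining 94 GB)
f9 (324 GB) → disk 5 (remaining 176 GB)
Final disks: [60,317] [150,295] [288,113] [354,52] [324].

5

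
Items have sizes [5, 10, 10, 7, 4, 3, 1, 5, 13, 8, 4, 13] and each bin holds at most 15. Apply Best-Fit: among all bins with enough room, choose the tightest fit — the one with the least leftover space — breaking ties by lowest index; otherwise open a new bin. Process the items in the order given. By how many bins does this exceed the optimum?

0

Best-Fit: [5,10] [10,4,1] [7,3,5] [13] [8,4] [13] → 6 bins.
Total size 83; any packing needs at least ⌈83/15⌉ = 6 bins.
So 6 is already optimal.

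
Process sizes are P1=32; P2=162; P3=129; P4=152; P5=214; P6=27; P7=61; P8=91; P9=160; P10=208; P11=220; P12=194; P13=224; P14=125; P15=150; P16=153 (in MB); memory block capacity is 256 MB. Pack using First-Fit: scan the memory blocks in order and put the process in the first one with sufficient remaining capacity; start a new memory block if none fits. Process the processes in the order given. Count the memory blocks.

Put P1 (32 MB) in memory block 1; 224 MB remain.
Put P2 (162 MB) in memory block 1; 62 MB remain.
Put P3 (129 MB) in memory block 2; 127 MB remain.
Put P4 (152 MB) in memory block 3; 104 MB remain.
Put P5 (214 MB) in memory block 4; 42 MB remain.
Put P6 (27 MB) in memory block 1; 35 MB remain.
Put P7 (61 MB) in memory block 2; 66 MB remain.
Put P8 (91 MB) in memory block 3; 13 MB remain.
Put P9 (160 MB) in memory block 5; 96 MB remain.
Put P10 (208 MB) in memory block 6; 48 MB remain.
Put P11 (220 MB) in memory block 7; 36 MB remain.
Put P12 (194 MB) in memory block 8; 62 MB remain.
Put P13 (224 MB) in memory block 9; 32 MB remain.
Put P14 (125 MB) in memory block 10; 131 MB remain.
Put P15 (150 MB) in memory block 11; 106 MB remain.
Put P16 (153 MB) in memory block 12; 103 MB remain.
Final memory blocks: [32,162,27] [129,61] [152,91] [214] [160] [208] [220] [194] [224] [125] [150] [153].

12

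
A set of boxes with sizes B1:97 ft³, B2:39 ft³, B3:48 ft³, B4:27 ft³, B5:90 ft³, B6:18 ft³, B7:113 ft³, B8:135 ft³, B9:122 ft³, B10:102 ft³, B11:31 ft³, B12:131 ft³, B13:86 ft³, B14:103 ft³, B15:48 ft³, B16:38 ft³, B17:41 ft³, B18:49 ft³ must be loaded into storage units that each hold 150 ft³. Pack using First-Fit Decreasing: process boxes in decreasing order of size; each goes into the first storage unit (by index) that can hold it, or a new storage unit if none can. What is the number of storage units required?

Sorted descending: 135, 131, 122, 113, 103, 102, 97, 90, 86, 49, 48, 48, 41, 39, 38, 31, 27, 18.
storage unit 1: place 135 ft³, 15 ft³ left
storage unit 2: place 131 ft³, 19 ft³ left
storage unit 3: place 122 ft³, 28 ft³ left
storage unit 4: place 113 ft³, 37 ft³ left
storage unit 5: place 103 ft³, 47 ft³ left
storage unit 6: place 102 ft³, 48 ft³ left
storage unit 7: place 97 ft³, 53 ft³ left
storage unit 8: place 90 ft³, 60 ft³ left
storage unit 9: place 86 ft³, 64 ft³ left
storage unit 7: place 49 ft³, 4 ft³ left
storage unit 6: place 48 ft³, 0 ft³ left
storage unit 8: place 48 ft³, 12 ft³ left
storage unit 5: place 41 ft³, 6 ft³ left
storage unit 9: place 39 ft³, 25 ft³ left
storage unit 10: place 38 ft³, 112 ft³ left
storage unit 4: place 31 ft³, 6 ft³ left
storage unit 3: place 27 ft³, 1 ft³ left
storage unit 2: place 18 ft³, 1 ft³ left

10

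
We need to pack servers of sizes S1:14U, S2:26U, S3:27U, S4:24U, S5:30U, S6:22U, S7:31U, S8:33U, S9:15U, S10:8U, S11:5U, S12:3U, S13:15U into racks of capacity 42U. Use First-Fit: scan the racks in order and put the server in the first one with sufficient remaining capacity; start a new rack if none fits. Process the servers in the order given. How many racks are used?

7 racks

S1 (14U) → rack 1 (remaining 28U)
S2 (26U) → rack 1 (remaining 2U)
S3 (27U) → rack 2 (remaining 15U)
S4 (24U) → rack 3 (remaining 18U)
S5 (30U) → rack 4 (remaining 12U)
S6 (22U) → rack 5 (remaining 20U)
S7 (31U) → rack 6 (remaining 11U)
S8 (33U) → rack 7 (remaining 9U)
S9 (15U) → rack 2 (remaining 0U)
S10 (8U) → rack 3 (remaining 10U)
S11 (5U) → rack 3 (remaining 5U)
S12 (3U) → rack 3 (remaining 2U)
S13 (15U) → rack 5 (remaining 5U)
Final racks: [14,26] [27,15] [24,8,5,3] [30] [22,15] [31] [33].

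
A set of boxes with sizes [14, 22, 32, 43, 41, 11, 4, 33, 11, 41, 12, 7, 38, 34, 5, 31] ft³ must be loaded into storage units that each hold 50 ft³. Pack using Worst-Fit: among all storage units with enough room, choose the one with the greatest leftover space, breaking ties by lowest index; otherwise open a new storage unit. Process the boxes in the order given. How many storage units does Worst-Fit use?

10

14 ft³ → storage unit 1 (remaining 36 ft³)
22 ft³ → storage unit 1 (remaining 14 ft³)
32 ft³ → storage unit 2 (remaining 18 ft³)
43 ft³ → storage unit 3 (remaining 7 ft³)
41 ft³ → storage unit 4 (remaining 9 ft³)
11 ft³ → storage unit 2 (remaining 7 ft³)
4 ft³ → storage unit 1 (remaining 10 ft³)
33 ft³ → storage unit 5 (remaining 17 ft³)
11 ft³ → storage unit 5 (remaining 6 ft³)
41 ft³ → storage unit 6 (remaining 9 ft³)
12 ft³ → storage unit 7 (remaining 38 ft³)
7 ft³ → storage unit 7 (remaining 31 ft³)
38 ft³ → storage unit 8 (remaining 12 ft³)
34 ft³ → storage unit 9 (remaining 16 ft³)
5 ft³ → storage unit 7 (remaining 26 ft³)
31 ft³ → storage unit 10 (remaining 19 ft³)
Final storage units: [14,22,4] [32,11] [43] [41] [33,11] [41] [12,7,5] [38] [34] [31].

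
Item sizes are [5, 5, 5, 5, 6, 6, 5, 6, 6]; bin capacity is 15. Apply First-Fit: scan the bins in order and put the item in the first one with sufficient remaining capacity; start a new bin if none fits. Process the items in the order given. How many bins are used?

4

5 → bin 1 (remaining 10)
5 → bin 1 (remaining 5)
5 → bin 1 (remaining 0)
5 → bin 2 (remaining 10)
6 → bin 2 (remaining 4)
6 → bin 3 (remaining 9)
5 → bin 3 (remaining 4)
6 → bin 4 (remaining 9)
6 → bin 4 (remaining 3)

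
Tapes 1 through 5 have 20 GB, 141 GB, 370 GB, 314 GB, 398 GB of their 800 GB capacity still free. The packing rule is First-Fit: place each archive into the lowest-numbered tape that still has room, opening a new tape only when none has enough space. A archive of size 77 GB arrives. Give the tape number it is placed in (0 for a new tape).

2

Tapes with room: tape 2 (141 GB), tape 3 (370 GB), tape 4 (314 GB), tape 5 (398 GB).
The first with room is tape 2.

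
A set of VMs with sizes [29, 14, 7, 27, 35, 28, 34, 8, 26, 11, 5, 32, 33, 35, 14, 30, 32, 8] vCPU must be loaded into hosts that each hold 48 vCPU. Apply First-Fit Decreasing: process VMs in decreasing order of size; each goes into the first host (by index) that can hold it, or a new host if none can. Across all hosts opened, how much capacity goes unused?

Sorted descending: 35, 35, 34, 33, 32, 32, 30, 29, 28, 27, 26, 14, 14, 11, 8, 8, 7, 5.
35 vCPU → host 1 (remaining 13 vCPU)
35 vCPU → host 2 (remaining 13 vCPU)
34 vCPU → host 3 (remaining 14 vCPU)
33 vCPU → host 4 (remaining 15 vCPU)
32 vCPU → host 5 (remaining 16 vCPU)
32 vCPU → host 6 (remaining 16 vCPU)
30 vCPU → host 7 (remaining 18 vCPU)
29 vCPU → host 8 (remaining 19 vCPU)
28 vCPU → host 9 (remaining 20 vCPU)
27 vCPU → host 10 (remaining 21 vCPU)
26 vCPU → host 11 (remaining 22 vCPU)
14 vCPU → host 3 (remaining 0 vCPU)
14 vCPU → host 4 (remaining 1 vCPU)
11 vCPU → host 1 (remaining 2 vCPU)
8 vCPU → host 2 (remaining 5 vCPU)
8 vCPU → host 5 (remaining 8 vCPU)
7 vCPU → host 5 (remaining 1 vCPU)
5 vCPU → host 2 (remaining 0 vCPU)
11 hosts × 48 vCPU = 528 vCPU; used 408 vCPU; unused 120 vCPU.

120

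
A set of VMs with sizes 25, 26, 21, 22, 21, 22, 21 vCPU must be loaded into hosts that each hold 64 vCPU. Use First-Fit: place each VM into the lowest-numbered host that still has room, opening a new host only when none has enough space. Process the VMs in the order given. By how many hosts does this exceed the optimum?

0

First-Fit: [25,26] [21,22,21] [22,21] → 3 hosts.
Total size 158 vCPU; any packing needs at least ⌈158/64⌉ = 3 hosts.
So 3 is already optimal.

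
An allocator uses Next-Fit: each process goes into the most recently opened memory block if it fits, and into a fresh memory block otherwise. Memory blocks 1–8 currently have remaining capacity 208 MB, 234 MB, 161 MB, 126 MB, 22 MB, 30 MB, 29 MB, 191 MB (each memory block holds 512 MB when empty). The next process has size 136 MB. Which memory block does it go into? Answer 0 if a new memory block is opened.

Next-Fit only looks at memory block 8, which has 191 MB free.
136 MB fits there.

8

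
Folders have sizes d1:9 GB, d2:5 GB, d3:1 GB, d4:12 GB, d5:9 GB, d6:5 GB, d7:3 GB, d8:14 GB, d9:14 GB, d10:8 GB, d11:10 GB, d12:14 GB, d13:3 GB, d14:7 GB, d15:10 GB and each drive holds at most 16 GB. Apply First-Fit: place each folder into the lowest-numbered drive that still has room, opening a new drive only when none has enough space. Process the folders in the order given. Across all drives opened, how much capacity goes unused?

36

Put d1 (9 GB) in drive 1; 7 GB remain.
Put d2 (5 GB) in drive 1; 2 GB remain.
Put d3 (1 GB) in drive 1; 1 GB remain.
Put d4 (12 GB) in drive 2; 4 GB remain.
Put d5 (9 GB) in drive 3; 7 GB remain.
Put d6 (5 GB) in drive 3; 2 GB remain.
Put d7 (3 GB) in drive 2; 1 GB remain.
Put d8 (14 GB) in drive 4; 2 GB remain.
Put d9 (14 GB) in drive 5; 2 GB remain.
Put d10 (8 GB) in drive 6; 8 GB remain.
Put d11 (10 GB) in drive 7; 6 GB remain.
Put d12 (14 GB) in drive 8; 2 GB remain.
Put d13 (3 GB) in drive 6; 5 GB remain.
Put d14 (7 GB) in drive 9; 9 GB remain.
Put d15 (10 GB) in drive 10; 6 GB remain.
10 drives × 16 GB = 160 GB; used 124 GB; unused 36 GB.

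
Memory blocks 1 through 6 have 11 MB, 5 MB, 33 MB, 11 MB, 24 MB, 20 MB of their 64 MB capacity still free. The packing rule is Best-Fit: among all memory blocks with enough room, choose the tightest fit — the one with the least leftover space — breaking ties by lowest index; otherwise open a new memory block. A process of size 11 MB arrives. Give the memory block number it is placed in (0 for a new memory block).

1

Memory blocks with room: memory block 1 (11 MB), memory block 3 (33 MB), memory block 4 (11 MB), memory block 5 (24 MB), memory block 6 (20 MB).
Tightest fit is memory block 1 with 11 MB free.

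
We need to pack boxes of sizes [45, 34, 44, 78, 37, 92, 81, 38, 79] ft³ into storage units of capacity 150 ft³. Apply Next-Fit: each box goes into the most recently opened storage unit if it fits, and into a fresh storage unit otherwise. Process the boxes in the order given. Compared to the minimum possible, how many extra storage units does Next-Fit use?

Next-Fit: [45,34,44] [78,37] [92] [81,38] [79] → 5 storage units.
Total size 528 ft³; any packing needs at least ⌈528/150⌉ = 4 storage units.
An optimal packing achieves that bound: [92,45] [81,44] [79,38] [78,37,34] → 4 storage units.
Excess: 5 − 4 = 1.

1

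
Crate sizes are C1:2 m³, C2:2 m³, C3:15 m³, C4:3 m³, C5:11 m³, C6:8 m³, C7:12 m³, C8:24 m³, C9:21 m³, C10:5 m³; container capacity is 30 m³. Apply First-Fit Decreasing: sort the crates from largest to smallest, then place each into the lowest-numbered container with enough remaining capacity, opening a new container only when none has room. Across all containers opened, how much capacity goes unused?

Sorted descending: 24, 21, 15, 12, 11, 8, 5, 3, 2, 2.
24 m³ → container 1 (remaining 6 m³)
21 m³ → container 2 (remaining 9 m³)
15 m³ → container 3 (remaining 15 m³)
12 m³ → container 3 (remaining 3 m³)
11 m³ → container 4 (remaining 19 m³)
8 m³ → container 2 (remaining 1 m³)
5 m³ → container 1 (remaining 1 m³)
3 m³ → container 3 (remaining 0 m³)
2 m³ → container 4 (remaining 17 m³)
2 m³ → container 4 (remaining 15 m³)
4 containers × 30 m³ = 120 m³; used 103 m³; unused 17 m³.

17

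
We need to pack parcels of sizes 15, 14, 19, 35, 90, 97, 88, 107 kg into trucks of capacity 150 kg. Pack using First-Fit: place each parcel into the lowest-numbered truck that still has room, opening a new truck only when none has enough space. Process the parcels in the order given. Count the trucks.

5 trucks

Put 15 kg in truck 1; 135 kg remain.
Put 14 kg in truck 1; 121 kg remain.
Put 19 kg in truck 1; 102 kg remain.
Put 35 kg in truck 1; 67 kg remain.
Put 90 kg in truck 2; 60 kg remain.
Put 97 kg in truck 3; 53 kg remain.
Put 88 kg in truck 4; 62 kg remain.
Put 107 kg in truck 5; 43 kg remain.
Final trucks: [15,14,19,35] [90] [97] [88] [107].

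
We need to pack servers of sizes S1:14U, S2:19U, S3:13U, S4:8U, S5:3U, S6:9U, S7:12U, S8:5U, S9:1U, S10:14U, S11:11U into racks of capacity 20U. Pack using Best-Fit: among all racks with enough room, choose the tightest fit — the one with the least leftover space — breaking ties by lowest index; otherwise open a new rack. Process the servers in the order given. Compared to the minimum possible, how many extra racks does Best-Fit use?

1

Best-Fit: [14,3] [19,1] [13,5] [8,9] [12] [14] [11] → 7 racks.
Total size 109U; any packing needs at least ⌈109/20⌉ = 6 racks.
An optimal packing achieves that bound: [19,1] [14,5] [14,3] [13] [12,8] [11,9] → 6 racks.
Excess: 7 − 6 = 1.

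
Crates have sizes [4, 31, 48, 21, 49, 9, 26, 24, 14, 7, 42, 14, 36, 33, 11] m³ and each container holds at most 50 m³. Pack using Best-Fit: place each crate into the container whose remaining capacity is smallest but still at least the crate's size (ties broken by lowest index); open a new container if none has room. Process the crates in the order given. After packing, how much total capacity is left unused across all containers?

container 1: place 4 m³, 46 m³ left
container 1: place 31 m³, 15 m³ left
container 2: place 48 m³, 2 m³ left
container 3: place 21 m³, 29 m³ left
container 4: place 49 m³, 1 m³ left
container 1: place 9 m³, 6 m³ left
container 3: place 26 m³, 3 m³ left
container 5: place 24 m³, 26 m³ left
container 5: place 14 m³, 12 m³ left
container 5: place 7 m³, 5 m³ left
container 6: place 42 m³, 8 m³ left
container 7: place 14 m³, 36 m³ left
container 7: place 36 m³, 0 m³ left
container 8: place 33 m³, 17 m³ left
container 8: place 11 m³, 6 m³ left
8 containers × 50 m³ = 400 m³; used 369 m³; unused 31 m³.

31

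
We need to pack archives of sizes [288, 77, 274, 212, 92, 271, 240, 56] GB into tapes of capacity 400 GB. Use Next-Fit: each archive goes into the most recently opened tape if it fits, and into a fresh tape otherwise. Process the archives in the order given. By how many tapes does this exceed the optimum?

Next-Fit: [288,77] [274] [212,92] [271] [240,56] → 5 tapes.
5 archives exceed 200 GB (half the capacity), and no two of those can share a tape, so at least 5 tapes are needed.
So 5 is already optimal.

0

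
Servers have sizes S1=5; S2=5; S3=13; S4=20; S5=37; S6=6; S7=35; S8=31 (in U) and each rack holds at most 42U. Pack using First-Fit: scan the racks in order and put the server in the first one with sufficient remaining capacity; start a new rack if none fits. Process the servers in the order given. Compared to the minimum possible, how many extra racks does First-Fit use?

First-Fit: [5,5,13,6] [20] [37] [35] [31] → 5 racks.
Total size 152U; any packing needs at least ⌈152/42⌉ = 4 racks.
An optimal packing achieves that bound: [37,5] [35,6] [31,5] [20,13] → 4 racks.
Excess: 5 − 4 = 1.

1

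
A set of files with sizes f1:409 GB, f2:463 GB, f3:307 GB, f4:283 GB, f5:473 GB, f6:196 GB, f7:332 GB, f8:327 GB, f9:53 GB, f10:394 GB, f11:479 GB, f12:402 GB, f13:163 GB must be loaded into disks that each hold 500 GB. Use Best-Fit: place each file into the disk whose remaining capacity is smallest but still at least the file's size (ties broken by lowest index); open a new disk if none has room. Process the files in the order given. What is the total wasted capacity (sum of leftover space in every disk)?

f1 (409 GB) → disk 1 (remaining 91 GB)
f2 (463 GB) → disk 2 (remaining 37 GB)
f3 (307 GB) → disk 3 (remaining 193 GB)
f4 (283 GB) → disk 4 (remaining 217 GB)
f5 (473 GB) → disk 5 (remaining 27 GB)
f6 (196 GB) → disk 4 (remaining 21 GB)
f7 (332 GB) → disk 6 (remaining 168 GB)
f8 (327 GB) → disk 7 (remaining 173 GB)
f9 (53 GB) → disk 1 (remaining 38 GB)
f10 (394 GB) → disk 8 (remaining 106 GB)
f11 (479 GB) → disk 9 (remaining 21 GB)
f12 (402 GB) → disk 10 (remaining 98 GB)
f13 (163 GB) → disk 6 (remaining 5 GB)
10 disks × 500 GB = 5000 GB; used 4281 GB; unused 719 GB.

719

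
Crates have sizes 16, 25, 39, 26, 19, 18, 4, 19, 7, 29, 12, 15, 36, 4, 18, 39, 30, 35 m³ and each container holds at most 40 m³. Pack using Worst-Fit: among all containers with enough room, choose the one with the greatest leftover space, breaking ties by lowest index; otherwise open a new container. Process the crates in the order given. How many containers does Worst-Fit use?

12 containers

container 1: place 16 m³, 24 m³ left
container 2: place 25 m³, 15 m³ left
container 3: place 39 m³, 1 m³ left
container 4: place 26 m³, 14 m³ left
container 1: place 19 m³, 5 m³ left
container 5: place 18 m³, 22 m³ left
container 5: place 4 m³, 18 m³ left
container 6: place 19 m³, 21 m³ left
container 6: place 7 m³, 14 m³ left
container 7: place 29 m³, 11 m³ left
container 5: place 12 m³, 6 m³ left
container 2: place 15 m³, 0 m³ left
container 8: place 36 m³, 4 m³ left
container 4: place 4 m³, 10 m³ left
container 9: place 18 m³, 22 m³ left
container 10: place 39 m³, 1 m³ left
container 11: place 30 m³, 10 m³ left
container 12: place 35 m³, 5 m³ left
Final containers: [16,19] [25,15] [39] [26,4] [18,4,12] [19,7] [29] [36] [18] [39] [30] [35].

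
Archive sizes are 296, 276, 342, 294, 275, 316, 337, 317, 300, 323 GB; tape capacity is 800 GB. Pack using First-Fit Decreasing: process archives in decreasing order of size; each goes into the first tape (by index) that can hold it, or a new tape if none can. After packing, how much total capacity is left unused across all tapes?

Sorted descending: 342, 337, 323, 317, 316, 300, 296, 294, 276, 275.
342 GB → tape 1 (remaining 458 GB)
337 GB → tape 1 (remaining 121 GB)
323 GB → tape 2 (remaining 477 GB)
317 GB → tape 2 (remaining 160 GB)
316 GB → tape 3 (remaining 484 GB)
300 GB → tape 3 (remaining 184 GB)
296 GB → tape 4 (remaining 504 GB)
294 GB → tape 4 (remaining 210 GB)
276 GB → tape 5 (remaining 524 GB)
275 GB → tape 5 (remaining 249 GB)
5 tapes × 800 GB = 4000 GB; used 3076 GB; unused 924 GB.

924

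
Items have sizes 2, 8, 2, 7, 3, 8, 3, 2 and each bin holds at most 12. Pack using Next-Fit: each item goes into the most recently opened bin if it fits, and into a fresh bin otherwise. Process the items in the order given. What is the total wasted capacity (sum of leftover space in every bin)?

bin 1: place 2, 10 left
bin 1: place 8, 2 left
bin 1: place 2, 0 left
bin 2: place 7, 5 left
bin 2: place 3, 2 left
bin 3: place 8, 4 left
bin 3: place 3, 1 left
bin 4: place 2, 10 left
4 bins × 12 = 48; used 35; unused 13.

13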